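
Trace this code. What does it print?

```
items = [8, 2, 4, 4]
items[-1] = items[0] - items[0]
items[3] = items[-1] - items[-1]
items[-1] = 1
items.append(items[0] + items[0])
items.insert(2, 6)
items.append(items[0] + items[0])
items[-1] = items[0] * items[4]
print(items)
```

items[-1] = items[0]-items[0] = 8-8 = 0 → [8, 2, 4, 0]
items[3] = items[-1]-items[-1] = 0-0 = 0 → [8, 2, 4, 0]
items[-1] = 1 → [8, 2, 4, 1]
append items[0]+items[0] = 8+8 = 16 → [8, 2, 4, 1, 16]
insert 6 at 2 → [8, 2, 6, 4, 1, 16]
append items[0]+items[0] = 8+8 = 16 → [8, 2, 6, 4, 1, 16, 16]
items[-1] = items[0]*items[4] = 8*1 = 8 → [8, 2, 6, 4, 1, 16, 8]

[8, 2, 6, 4, 1, 16, 8]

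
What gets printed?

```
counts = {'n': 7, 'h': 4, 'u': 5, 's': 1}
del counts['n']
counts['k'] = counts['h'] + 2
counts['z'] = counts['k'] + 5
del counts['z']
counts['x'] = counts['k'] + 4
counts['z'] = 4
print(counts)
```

{'h': 4, 'u': 5, 's': 1, 'k': 6, 'x': 10, 'z': 4}

del 'n' → {'h': 4, 'u': 5, 's': 1}
counts['k'] = counts['h']+2 = 6 → {'h': 4, 'u': 5, 's': 1, 'k': 6}
counts['z'] = counts['k']+5 = 11 → {'h': 4, 'u': 5, 's': 1, 'k': 6, 'z': 11}
del 'z' → {'h': 4, 'u': 5, 's': 1, 'k': 6}
counts['x'] = counts['k']+4 = 10 → {'h': 4, 'u': 5, 's': 1, 'k': 6, 'x': 10}
counts['z'] = 4 → {'h': 4, 'u': 5, 's': 1, 'k': 6, 'x': 10, 'z': 4}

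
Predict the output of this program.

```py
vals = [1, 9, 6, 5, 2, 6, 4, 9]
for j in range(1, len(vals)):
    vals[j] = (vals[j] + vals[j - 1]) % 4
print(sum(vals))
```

j=1: vals[1] = (9+1)%4 = 2 → [1, 2, 6, 5, 2, 6, 4, 9]
j=2: vals[2] = (6+2)%4 = 0 → [1, 2, 0, 5, 2, 6, 4, 9]
j=3: vals[3] = (5+0)%4 = 1 → [1, 2, 0, 1, 2, 6, 4, 9]
j=4: vals[4] = (2+1)%4 = 3 → [1, 2, 0, 1, 3, 6, 4, 9]
j=5: vals[5] = (6+3)%4 = 1 → [1, 2, 0, 1, 3, 1, 4, 9]
j=6: vals[6] = (4+1)%4 = 1 → [1, 2, 0, 1, 3, 1, 1, 9]
j=7: vals[7] = (9+1)%4 = 2 → [1, 2, 0, 1, 3, 1, 1, 2]
sum = 11

11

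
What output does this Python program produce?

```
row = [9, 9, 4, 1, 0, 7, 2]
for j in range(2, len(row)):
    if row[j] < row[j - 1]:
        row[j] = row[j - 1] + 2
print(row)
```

j=2: 4<9, row[2] = 9+2 = 11 → [9, 9, 11, 1, 0, 7, 2]
j=3: 1<11, row[3] = 11+2 = 13 → [9, 9, 11, 13, 0, 7, 2]
j=4: 0<13, row[4] = 13+2 = 15 → [9, 9, 11, 13, 15, 7, 2]
j=5: 7<15, row[5] = 15+2 = 17 → [9, 9, 11, 13, 15, 17, 2]
j=6: 2<17, row[6] = 17+2 = 19 → [9, 9, 11, 13, 15, 17, 19]

[9, 9, 11, 13, 15, 17, 19]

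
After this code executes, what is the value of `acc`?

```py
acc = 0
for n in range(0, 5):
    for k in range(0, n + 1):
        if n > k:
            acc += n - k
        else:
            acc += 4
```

n=0,k=0: not 0>0, acc = 0+4 = 4
n=1,k=0: 1>0, acc = 4+1 = 5
n=1,k=1: not 1>1, acc = 5+4 = 9
n=2,k=0: 2>0, acc = 9+2 = 11
n=2,k=1: 2>1, acc = 11+1 = 12
n=2,k=2: not 2>2, acc = 12+4 = 16
n=3,k=0: 3>0, acc = 16+3 = 19
n=3,k=1: 3>1, acc = 19+2 = 21
n=3,k=2: 3>2, acc = 21+1 = 22
n=3,k=3: not 3>3, acc = 22+4 = 26
n=4,k=0: 4>0, acc = 26+4 = 30
n=4,k=1: 4>1, acc = 30+3 = 33
n=4,k=2: 4>2, acc = 33+2 = 35
n=4,k=3: 4>3, acc = 35+1 = 36
n=4,k=4: not 4>4, acc = 36+4 = 40

40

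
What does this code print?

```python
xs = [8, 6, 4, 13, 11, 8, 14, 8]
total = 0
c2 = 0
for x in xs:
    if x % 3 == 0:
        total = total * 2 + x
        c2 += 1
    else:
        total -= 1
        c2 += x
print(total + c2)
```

x=8: not %3==0, total = 0-1 = -1; c2=8
x=6: %3==0, total = (-1)*2+6 = 4; c2=9
x=4: not %3==0, total = 4-1 = 3; c2=13
x=13: not %3==0, total = 3-1 = 2; c2=26
x=11: not %3==0, total = 2-1 = 1; c2=37
x=8: not %3==0, total = 1-1 = 0; c2=45
x=14: not %3==0, total = 0-1 = -1; c2=59
x=8: not %3==0, total = (-1)-1 = -2; c2=67
total+c2 = (-2)+67 = 65

65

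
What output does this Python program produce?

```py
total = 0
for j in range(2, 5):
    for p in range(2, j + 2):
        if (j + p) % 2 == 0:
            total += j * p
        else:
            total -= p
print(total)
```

j=2,p=2: even sum, total = 0+4 = 4
j=2,p=3: odd sum, total = 4-3 = 1
j=3,p=2: odd sum, total = 1-2 = -1
j=3,p=3: even sum, total = (-1)+9 = 8
j=3,p=4: odd sum, total = 8-4 = 4
j=4,p=2: even sum, total = 4+8 = 12
j=4,p=3: odd sum, total = 12-3 = 9
j=4,p=4: even sum, total = 9+16 = 25
j=4,p=5: odd sum, total = 25-5 = 20

20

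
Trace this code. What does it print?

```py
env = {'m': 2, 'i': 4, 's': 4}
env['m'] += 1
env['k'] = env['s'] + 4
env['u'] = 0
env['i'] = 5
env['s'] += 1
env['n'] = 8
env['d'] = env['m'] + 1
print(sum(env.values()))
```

33

env['m'] = 2+1 = 3 → {'m': 3, 'i': 4, 's': 4}
env['k'] = env['s']+4 = 8 → {'m': 3, 'i': 4, 's': 4, 'k': 8}
env['u'] = 0 → {'m': 3, 'i': 4, 's': 4, 'k': 8, 'u': 0}
env['i'] = 5 → {'m': 3, 'i': 5, 's': 4, 'k': 8, 'u': 0}
env['s'] = 4+1 = 5 → {'m': 3, 'i': 5, 's': 5, 'k': 8, 'u': 0}
env['n'] = 8 → {'m': 3, 'i': 5, 's': 5, 'k': 8, 'u': 0, 'n': 8}
env['d'] = env['m']+1 = 4 → {'m': 3, 'i': 5, 's': 5, 'k': 8, 'u': 0, 'n': 8, 'd': 4}
sum of values = 33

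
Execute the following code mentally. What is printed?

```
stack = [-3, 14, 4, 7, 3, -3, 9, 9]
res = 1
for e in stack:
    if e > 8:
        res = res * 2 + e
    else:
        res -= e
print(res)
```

71

e=-3: not >8, res = 1-(-3) = 4
e=14: >8, res = 4*2+14 = 22
e=4: not >8, res = 22-4 = 18
e=7: not >8, res = 18-7 = 11
e=3: not >8, res = 11-3 = 8
e=-3: not >8, res = 8-(-3) = 11
e=9: >8, res = 11*2+9 = 31
e=9: >8, res = 31*2+9 = 71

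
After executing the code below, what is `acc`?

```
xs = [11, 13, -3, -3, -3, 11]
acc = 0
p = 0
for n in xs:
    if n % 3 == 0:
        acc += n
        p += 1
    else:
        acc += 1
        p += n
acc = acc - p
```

n=11: not %3==0, acc = 0+1 = 1; p=11
n=13: not %3==0, acc = 1+1 = 2; p=24
n=-3: %3==0, acc = 2+(-3) = -1; p=25
n=-3: %3==0, acc = (-1)+(-3) = -4; p=26
n=-3: %3==0, acc = (-4)+(-3) = -7; p=27
n=11: not %3==0, acc = (-7)+1 = -6; p=38
acc-p = (-6)-38 = -44

-44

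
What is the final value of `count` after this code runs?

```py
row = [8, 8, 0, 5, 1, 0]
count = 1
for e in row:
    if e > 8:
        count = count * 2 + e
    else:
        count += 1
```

e=8: not >8, count = 1+1 = 2
e=8: not >8, count = 2+1 = 3
e=0: not >8, count = 3+1 = 4
e=5: not >8, count = 4+1 = 5
e=1: not >8, count = 5+1 = 6
e=0: not >8, count = 6+1 = 7

7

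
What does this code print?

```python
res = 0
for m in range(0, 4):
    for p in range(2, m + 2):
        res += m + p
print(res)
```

m=1,p=2: res = 0+3 = 3
m=2,p=2: res = 3+4 = 7
m=2,p=3: res = 7+5 = 12
m=3,p=2: res = 12+5 = 17
m=3,p=3: res = 17+6 = 23
m=3,p=4: res = 23+7 = 30

30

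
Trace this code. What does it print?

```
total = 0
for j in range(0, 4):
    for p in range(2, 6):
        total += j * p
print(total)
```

j=0,p=2: total = 0+0 = 0
j=0,p=3: total = 0+0 = 0
j=0,p=4: total = 0+0 = 0
j=0,p=5: total = 0+0 = 0
j=1,p=2: total = 0+2 = 2
j=1,p=3: total = 2+3 = 5
j=1,p=4: total = 5+4 = 9
j=1,p=5: total = 9+5 = 14
j=2,p=2: total = 14+4 = 18
j=2,p=3: total = 18+6 = 24
j=2,p=4: total = 24+8 = 32
j=2,p=5: total = 32+10 = 42
j=3,p=2: total = 42+6 = 48
j=3,p=3: total = 48+9 = 57
j=3,p=4: total = 57+12 = 69
j=3,p=5: total = 69+15 = 84

84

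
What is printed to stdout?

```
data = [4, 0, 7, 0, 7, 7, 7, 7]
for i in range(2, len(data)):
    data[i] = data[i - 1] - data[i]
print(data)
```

i=2: data[2] = 0-7 = -7 → [4, 0, -7, 0, 7, 7, 7, 7]
i=3: data[3] = (-7)-0 = -7 → [4, 0, -7, -7, 7, 7, 7, 7]
i=4: data[4] = (-7)-7 = -14 → [4, 0, -7, -7, -14, 7, 7, 7]
i=5: data[5] = (-14)-7 = -21 → [4, 0, -7, -7, -14, -21, 7, 7]
i=6: data[6] = (-21)-7 = -28 → [4, 0, -7, -7, -14, -21, -28, 7]
i=7: data[7] = (-28)-7 = -35 → [4, 0, -7, -7, -14, -21, -28, -35]

[4, 0, -7, -7, -14, -21, -28, -35]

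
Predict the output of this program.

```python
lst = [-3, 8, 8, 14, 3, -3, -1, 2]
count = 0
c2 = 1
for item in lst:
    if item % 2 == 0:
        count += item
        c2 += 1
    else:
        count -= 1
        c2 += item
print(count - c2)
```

item=-3: not even, count = 0-1 = -1; c2=-2
item=8: even, count = (-1)+8 = 7; c2=-1
item=8: even, count = 7+8 = 15; c2=0
item=14: even, count = 15+14 = 29; c2=1
item=3: not even, count = 29-1 = 28; c2=4
item=-3: not even, count = 28-1 = 27; c2=1
item=-1: not even, count = 27-1 = 26; c2=0
item=2: even, count = 26+2 = 28; c2=1
count-c2 = 28-1 = 27

27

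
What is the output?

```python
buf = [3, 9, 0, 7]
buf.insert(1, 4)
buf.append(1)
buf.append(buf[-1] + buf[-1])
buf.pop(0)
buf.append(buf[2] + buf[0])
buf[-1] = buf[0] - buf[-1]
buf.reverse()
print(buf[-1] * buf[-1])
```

insert 4 at 1 → [3, 4, 9, 0, 7]
append 1 → [3, 4, 9, 0, 7, 1]
append buf[-1]+buf[-1] = 1+1 = 2 → [3, 4, 9, 0, 7, 1, 2]
pop(0) removes 3 → [4, 9, 0, 7, 1, 2]
append buf[2]+buf[0] = 0+4 = 4 → [4, 9, 0, 7, 1, 2, 4]
buf[-1] = buf[0]-buf[-1] = 4-4 = 0 → [4, 9, 0, 7, 1, 2, 0]
reverse → [0, 2, 1, 7, 0, 9, 4]
buf[-1]*buf[-1] = 4*4 = 16

16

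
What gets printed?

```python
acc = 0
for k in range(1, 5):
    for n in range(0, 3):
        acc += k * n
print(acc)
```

30

k=1,n=0: acc = 0+0 = 0
k=1,n=1: acc = 0+1 = 1
k=1,n=2: acc = 1+2 = 3
k=2,n=0: acc = 3+0 = 3
k=2,n=1: acc = 3+2 = 5
k=2,n=2: acc = 5+4 = 9
k=3,n=0: acc = 9+0 = 9
k=3,n=1: acc = 9+3 = 12
k=3,n=2: acc = 12+6 = 18
k=4,n=0: acc = 18+0 = 18
k=4,n=1: acc = 18+4 = 22
k=4,n=2: acc = 22+8 = 30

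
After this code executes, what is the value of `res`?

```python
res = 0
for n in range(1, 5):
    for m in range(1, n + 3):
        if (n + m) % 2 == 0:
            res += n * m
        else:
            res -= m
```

n=1,m=1: even sum, res = 0+1 = 1
n=1,m=2: odd sum, res = 1-2 = -1
n=1,m=3: even sum, res = (-1)+3 = 2
n=2,m=1: odd sum, res = 2-1 = 1
n=2,m=2: even sum, res = 1+4 = 5
n=2,m=3: odd sum, res = 5-3 = 2
n=2,m=4: even sum, res = 2+8 = 10
n=3,m=1: even sum, res = 10+3 = 13
n=3,m=2: odd sum, res = 13-2 = 11
n=3,m=3: even sum, res = 11+9 = 20
n=3,m=4: odd sum, res = 20-4 = 16
n=3,m=5: even sum, res = 16+15 = 31
n=4,m=1: odd sum, res = 31-1 = 30
n=4,m=2: even sum, res = 30+8 = 38
n=4,m=3: odd sum, res = 38-3 = 35
n=4,m=4: even sum, res = 35+16 = 51
n=4,m=5: odd sum, res = 51-5 = 46
n=4,m=6: even sum, res = 46+24 = 70

70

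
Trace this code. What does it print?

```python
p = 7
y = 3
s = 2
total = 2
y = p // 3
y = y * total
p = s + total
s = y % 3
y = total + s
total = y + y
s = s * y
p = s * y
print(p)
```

9

y = 7//3 = 2
y = 2*2 = 4
p = 2+2 = 4
s = 4%3 = 1
y = 2+1 = 3
total = 3+3 = 6
s = 1*3 = 3
p = 3*3 = 9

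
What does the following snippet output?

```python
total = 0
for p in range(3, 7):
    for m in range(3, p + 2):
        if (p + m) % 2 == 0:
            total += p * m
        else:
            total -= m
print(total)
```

p=3,m=3: even sum, total = 0+9 = 9
p=3,m=4: odd sum, total = 9-4 = 5
p=4,m=3: odd sum, total = 5-3 = 2
p=4,m=4: even sum, total = 2+16 = 18
p=4,m=5: odd sum, total = 18-5 = 13
p=5,m=3: even sum, total = 13+15 = 28
p=5,m=4: odd sum, total = 28-4 = 24
p=5,m=5: even sum, total = 24+25 = 49
p=5,m=6: odd sum, total = 49-6 = 43
p=6,m=3: odd sum, total = 43-3 = 40
p=6,m=4: even sum, total = 40+24 = 64
p=6,m=5: odd sum, total = 64-5 = 59
p=6,m=6: even sum, total = 59+36 = 95
p=6,m=7: odd sum, total = 95-7 = 88

88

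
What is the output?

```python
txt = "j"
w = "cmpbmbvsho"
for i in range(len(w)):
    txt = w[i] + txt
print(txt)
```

ohsvbmbpmcj

i=0: prepend 'c' → 'cj'
i=1: prepend 'm' → 'mcj'
i=2: prepend 'p' → 'pmcj'
i=3: prepend 'b' → 'bpmcj'
i=4: prepend 'm' → 'mbpmcj'
i=5: prepend 'b' → 'bmbpmcj'
i=6: prepend 'v' → 'vbmbpmcj'
i=7: prepend 's' → 'svbmbpmcj'
i=8: prepend 'h' → 'hsvbmbpmcj'
i=9: prepend 'o' → 'ohsvbmbpmcj'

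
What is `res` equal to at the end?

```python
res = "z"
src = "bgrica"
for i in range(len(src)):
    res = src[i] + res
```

'acirgbz'

i=0: prepend 'b' → 'bz'
i=1: prepend 'g' → 'gbz'
i=2: prepend 'r' → 'rgbz'
i=3: prepend 'i' → 'irgbz'
i=4: prepend 'c' → 'cirgbz'
i=5: prepend 'a' → 'acirgbz'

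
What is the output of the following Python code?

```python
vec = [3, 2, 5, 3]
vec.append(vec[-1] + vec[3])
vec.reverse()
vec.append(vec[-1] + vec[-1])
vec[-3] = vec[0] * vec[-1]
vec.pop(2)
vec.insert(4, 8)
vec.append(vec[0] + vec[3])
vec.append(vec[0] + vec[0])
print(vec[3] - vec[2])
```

-33

append vec[-1]+vec[3] = 3+3 = 6 → [3, 2, 5, 3, 6]
reverse → [6, 3, 5, 2, 3]
append vec[-1]+vec[-1] = 3+3 = 6 → [6, 3, 5, 2, 3, 6]
vec[-3] = vec[0]*vec[-1] = 6*6 = 36 → [6, 3, 5, 36, 3, 6]
pop(2) removes 5 → [6, 3, 36, 3, 6]
insert 8 at 4 → [6, 3, 36, 3, 8, 6]
append vec[0]+vec[3] = 6+3 = 9 → [6, 3, 36, 3, 8, 6, 9]
append vec[0]+vec[0] = 6+6 = 12 → [6, 3, 36, 3, 8, 6, 9, 12]
vec[3]-vec[2] = 3-36 = -33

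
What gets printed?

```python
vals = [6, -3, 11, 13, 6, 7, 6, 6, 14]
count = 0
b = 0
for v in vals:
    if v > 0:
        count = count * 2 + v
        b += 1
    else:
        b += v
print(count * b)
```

10450

v=6: >0, count = 0*2+6 = 6; b=1
v=-3: not >0; b=-2
v=11: >0, count = 6*2+11 = 23; b=-1
v=13: >0, count = 23*2+13 = 59; b=0
v=6: >0, count = 59*2+6 = 124; b=1
v=7: >0, count = 124*2+7 = 255; b=2
v=6: >0, count = 255*2+6 = 516; b=3
v=6: >0, count = 516*2+6 = 1038; b=4
v=14: >0, count = 1038*2+14 = 2090; b=5
count*b = 2090*5 = 10450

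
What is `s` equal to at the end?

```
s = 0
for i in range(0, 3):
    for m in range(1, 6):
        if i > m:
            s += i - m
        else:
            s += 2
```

29

i=0,m=1: not 0>1, s = 0+2 = 2
i=0,m=2: not 0>2, s = 2+2 = 4
i=0,m=3: not 0>3, s = 4+2 = 6
i=0,m=4: not 0>4, s = 6+2 = 8
i=0,m=5: not 0>5, s = 8+2 = 10
i=1,m=1: not 1>1, s = 10+2 = 12
i=1,m=2: not 1>2, s = 12+2 = 14
i=1,m=3: not 1>3, s = 14+2 = 16
i=1,m=4: not 1>4, s = 16+2 = 18
i=1,m=5: not 1>5, s = 18+2 = 20
i=2,m=1: 2>1, s = 20+1 = 21
i=2,m=2: not 2>2, s = 21+2 = 23
i=2,m=3: not 2>3, s = 23+2 = 25
i=2,m=4: not 2>4, s = 25+2 = 27
i=2,m=5: not 2>5, s = 27+2 = 29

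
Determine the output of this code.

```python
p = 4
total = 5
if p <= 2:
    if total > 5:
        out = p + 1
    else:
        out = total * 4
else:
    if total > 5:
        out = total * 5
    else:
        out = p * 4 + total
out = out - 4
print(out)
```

17

p=4, total=5
p <= 2 is False; total > 5 is False
→ out = p * 4 + total = 21
out = 21-4 = 17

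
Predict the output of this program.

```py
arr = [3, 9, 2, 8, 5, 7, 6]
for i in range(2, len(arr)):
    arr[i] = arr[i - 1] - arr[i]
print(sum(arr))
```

-20

i=2: arr[2] = 9-2 = 7 → [3, 9, 7, 8, 5, 7, 6]
i=3: arr[3] = 7-8 = -1 → [3, 9, 7, -1, 5, 7, 6]
i=4: arr[4] = (-1)-5 = -6 → [3, 9, 7, -1, -6, 7, 6]
i=5: arr[5] = (-6)-7 = -13 → [3, 9, 7, -1, -6, -13, 6]
i=6: arr[6] = (-13)-6 = -19 → [3, 9, 7, -1, -6, -13, -19]
sum = -20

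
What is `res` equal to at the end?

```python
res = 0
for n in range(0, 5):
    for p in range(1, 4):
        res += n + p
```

60

n=0,p=1: res = 0+1 = 1
n=0,p=2: res = 1+2 = 3
n=0,p=3: res = 3+3 = 6
n=1,p=1: res = 6+2 = 8
n=1,p=2: res = 8+3 = 11
n=1,p=3: res = 11+4 = 15
n=2,p=1: res = 15+3 = 18
n=2,p=2: res = 18+4 = 22
n=2,p=3: res = 22+5 = 27
n=3,p=1: res = 27+4 = 31
n=3,p=2: res = 31+5 = 36
n=3,p=3: res = 36+6 = 42
n=4,p=1: res = 42+5 = 47
n=4,p=2: res = 47+6 = 53
n=4,p=3: res = 53+7 = 60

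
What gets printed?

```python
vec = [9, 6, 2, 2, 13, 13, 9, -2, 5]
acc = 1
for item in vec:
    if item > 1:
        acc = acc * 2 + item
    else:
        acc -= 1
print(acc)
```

item=9: >1, acc = 1*2+9 = 11
item=6: >1, acc = 11*2+6 = 28
item=2: >1, acc = 28*2+2 = 58
item=2: >1, acc = 58*2+2 = 118
item=13: >1, acc = 118*2+13 = 249
item=13: >1, acc = 249*2+13 = 511
item=9: >1, acc = 511*2+9 = 1031
item=-2: not >1, acc = 1031-1 = 1030
item=5: >1, acc = 1030*2+5 = 2065

2065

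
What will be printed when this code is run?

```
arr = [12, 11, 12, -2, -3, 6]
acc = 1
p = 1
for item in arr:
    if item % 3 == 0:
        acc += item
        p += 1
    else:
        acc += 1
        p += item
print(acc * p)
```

item=12: %3==0, acc = 1+12 = 13; p=2
item=11: not %3==0, acc = 13+1 = 14; p=13
item=12: %3==0, acc = 14+12 = 26; p=14
item=-2: not %3==0, acc = 26+1 = 27; p=12
item=-3: %3==0, acc = 27+(-3) = 24; p=13
item=6: %3==0, acc = 24+6 = 30; p=14
acc*p = 30*14 = 420

420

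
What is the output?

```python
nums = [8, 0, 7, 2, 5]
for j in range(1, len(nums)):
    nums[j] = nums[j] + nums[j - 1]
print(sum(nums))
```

j=1: nums[1] = 0+8 = 8 → [8, 8, 7, 2, 5]
j=2: nums[2] = 7+8 = 15 → [8, 8, 15, 2, 5]
j=3: nums[3] = 2+15 = 17 → [8, 8, 15, 17, 5]
j=4: nums[4] = 5+17 = 22 → [8, 8, 15, 17, 22]
sum = 70

70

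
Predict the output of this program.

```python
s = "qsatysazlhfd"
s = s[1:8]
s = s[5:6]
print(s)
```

a

slice [1:8] → 'satysaz'
slice [5:6] → 'a'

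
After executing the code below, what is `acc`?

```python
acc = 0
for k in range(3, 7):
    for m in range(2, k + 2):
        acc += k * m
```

345

k=3,m=2: acc = 0+6 = 6
k=3,m=3: acc = 6+9 = 15
k=3,m=4: acc = 15+12 = 27
k=4,m=2: acc = 27+8 = 35
k=4,m=3: acc = 35+12 = 47
k=4,m=4: acc = 47+16 = 63
k=4,m=5: acc = 63+20 = 83
k=5,m=2: acc = 83+10 = 93
k=5,m=3: acc = 93+15 = 108
k=5,m=4: acc = 108+20 = 128
k=5,m=5: acc = 128+25 = 153
k=5,m=6: acc = 153+30 = 183
k=6,m=2: acc = 183+12 = 195
k=6,m=3: acc = 195+18 = 213
k=6,m=4: acc = 213+24 = 237
k=6,m=5: acc = 237+30 = 267
k=6,m=6: acc = 267+36 = 303
k=6,m=7: acc = 303+42 = 345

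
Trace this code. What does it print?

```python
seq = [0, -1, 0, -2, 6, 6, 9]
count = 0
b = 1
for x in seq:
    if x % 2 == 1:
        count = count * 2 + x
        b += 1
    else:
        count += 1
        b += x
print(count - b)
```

x=0: not odd, count = 0+1 = 1; b=1
x=-1: odd, count = 1*2+(-1) = 1; b=2
x=0: not odd, count = 1+1 = 2; b=2
x=-2: not odd, count = 2+1 = 3; b=0
x=6: not odd, count = 3+1 = 4; b=6
x=6: not odd, count = 4+1 = 5; b=12
x=9: odd, count = 5*2+9 = 19; b=13
count-b = 19-13 = 6

6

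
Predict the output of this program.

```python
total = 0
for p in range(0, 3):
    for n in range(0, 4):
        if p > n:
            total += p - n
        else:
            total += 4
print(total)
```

40

p=0,n=0: not 0>0, total = 0+4 = 4
p=0,n=1: not 0>1, total = 4+4 = 8
p=0,n=2: not 0>2, total = 8+4 = 12
p=0,n=3: not 0>3, total = 12+4 = 16
p=1,n=0: 1>0, total = 16+1 = 17
p=1,n=1: not 1>1, total = 17+4 = 21
p=1,n=2: not 1>2, total = 21+4 = 25
p=1,n=3: not 1>3, total = 25+4 = 29
p=2,n=0: 2>0, total = 29+2 = 31
p=2,n=1: 2>1, total = 31+1 = 32
p=2,n=2: not 2>2, total = 32+4 = 36
p=2,n=3: not 2>3, total = 36+4 = 40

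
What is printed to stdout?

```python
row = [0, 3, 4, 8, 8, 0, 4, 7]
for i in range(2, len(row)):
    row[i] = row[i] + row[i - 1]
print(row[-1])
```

34

i=2: row[2] = 4+3 = 7 → [0, 3, 7, 8, 8, 0, 4, 7]
i=3: row[3] = 8+7 = 15 → [0, 3, 7, 15, 8, 0, 4, 7]
i=4: row[4] = 8+15 = 23 → [0, 3, 7, 15, 23, 0, 4, 7]
i=5: row[5] = 0+23 = 23 → [0, 3, 7, 15, 23, 23, 4, 7]
i=6: row[6] = 4+23 = 27 → [0, 3, 7, 15, 23, 23, 27, 7]
i=7: row[7] = 7+27 = 34 → [0, 3, 7, 15, 23, 23, 27, 34]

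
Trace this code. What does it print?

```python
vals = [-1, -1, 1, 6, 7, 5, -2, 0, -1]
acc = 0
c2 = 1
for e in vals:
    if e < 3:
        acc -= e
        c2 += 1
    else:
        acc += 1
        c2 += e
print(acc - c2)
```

e=-1: <3, acc = 0-(-1) = 1; c2=2
e=-1: <3, acc = 1-(-1) = 2; c2=3
e=1: <3, acc = 2-1 = 1; c2=4
e=6: not <3, acc = 1+1 = 2; c2=10
e=7: not <3, acc = 2+1 = 3; c2=17
e=5: not <3, acc = 3+1 = 4; c2=22
e=-2: <3, acc = 4-(-2) = 6; c2=23
e=0: <3, acc = 6-0 = 6; c2=24
e=-1: <3, acc = 6-(-1) = 7; c2=25
acc-c2 = 7-25 = -18

-18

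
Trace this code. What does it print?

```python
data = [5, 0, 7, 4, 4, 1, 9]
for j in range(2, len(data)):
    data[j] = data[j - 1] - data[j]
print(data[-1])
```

-25

j=2: data[2] = 0-7 = -7 → [5, 0, -7, 4, 4, 1, 9]
j=3: data[3] = (-7)-4 = -11 → [5, 0, -7, -11, 4, 1, 9]
j=4: data[4] = (-11)-4 = -15 → [5, 0, -7, -11, -15, 1, 9]
j=5: data[5] = (-15)-1 = -16 → [5, 0, -7, -11, -15, -16, 9]
j=6: data[6] = (-16)-9 = -25 → [5, 0, -7, -11, -15, -16, -25]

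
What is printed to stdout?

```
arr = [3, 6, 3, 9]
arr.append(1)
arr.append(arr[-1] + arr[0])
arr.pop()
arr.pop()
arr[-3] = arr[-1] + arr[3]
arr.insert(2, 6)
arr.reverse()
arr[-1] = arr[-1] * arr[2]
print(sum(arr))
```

54

append 1 → [3, 6, 3, 9, 1]
append arr[-1]+arr[0] = 1+3 = 4 → [3, 6, 3, 9, 1, 4]
pop() removes 4 → [3, 6, 3, 9, 1]
pop() removes 1 → [3, 6, 3, 9]
arr[-3] = arr[-1]+arr[3] = 9+9 = 18 → [3, 18, 3, 9]
insert 6 at 2 → [3, 18, 6, 3, 9]
reverse → [9, 3, 6, 18, 3]
arr[-1] = arr[-1]*arr[2] = 3*6 = 18 → [9, 3, 6, 18, 18]
sum = 54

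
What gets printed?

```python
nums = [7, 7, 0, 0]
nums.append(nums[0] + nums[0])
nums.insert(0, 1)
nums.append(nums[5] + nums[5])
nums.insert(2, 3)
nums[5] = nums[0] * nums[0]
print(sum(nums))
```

append nums[0]+nums[0] = 7+7 = 14 → [7, 7, 0, 0, 14]
insert 1 at 0 → [1, 7, 7, 0, 0, 14]
append nums[5]+nums[5] = 14+14 = 28 → [1, 7, 7, 0, 0, 14, 28]
insert 3 at 2 → [1, 7, 3, 7, 0, 0, 14, 28]
nums[5] = nums[0]*nums[0] = 1*1 = 1 → [1, 7, 3, 7, 0, 1, 14, 28]
sum = 61

61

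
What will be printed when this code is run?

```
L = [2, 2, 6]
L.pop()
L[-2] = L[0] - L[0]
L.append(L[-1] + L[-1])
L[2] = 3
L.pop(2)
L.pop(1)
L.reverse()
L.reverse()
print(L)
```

pop() removes 6 → [2, 2]
L[-2] = L[0]-L[0] = 2-2 = 0 → [0, 2]
append L[-1]+L[-1] = 2+2 = 4 → [0, 2, 4]
L[2] = 3 → [0, 2, 3]
pop(2) removes 3 → [0, 2]
pop(1) removes 2 → [0]
reverse → [0]
reverse → [0]

[0]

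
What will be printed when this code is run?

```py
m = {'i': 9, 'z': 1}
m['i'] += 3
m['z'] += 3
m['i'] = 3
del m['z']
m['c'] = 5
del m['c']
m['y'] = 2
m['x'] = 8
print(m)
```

{'i': 3, 'y': 2, 'x': 8}

m['i'] = 9+3 = 12 → {'i': 12, 'z': 1}
m['z'] = 1+3 = 4 → {'i': 12, 'z': 4}
m['i'] = 3 → {'i': 3, 'z': 4}
del 'z' → {'i': 3}
m['c'] = 5 → {'i': 3, 'c': 5}
del 'c' → {'i': 3}
m['y'] = 2 → {'i': 3, 'y': 2}
m['x'] = 8 → {'i': 3, 'y': 2, 'x': 8}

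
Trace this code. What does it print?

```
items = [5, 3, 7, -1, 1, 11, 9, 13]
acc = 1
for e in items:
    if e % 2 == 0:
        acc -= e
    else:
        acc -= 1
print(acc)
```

e=5: not even, acc = 1-1 = 0
e=3: not even, acc = 0-1 = -1
e=7: not even, acc = (-1)-1 = -2
e=-1: not even, acc = (-2)-1 = -3
e=1: not even, acc = (-3)-1 = -4
e=11: not even, acc = (-4)-1 = -5
e=9: not even, acc = (-5)-1 = -6
e=13: not even, acc = (-6)-1 = -7

-7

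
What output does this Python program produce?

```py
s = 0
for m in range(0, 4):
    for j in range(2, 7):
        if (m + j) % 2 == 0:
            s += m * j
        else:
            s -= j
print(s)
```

m=0,j=2: even sum, s = 0+0 = 0
m=0,j=3: odd sum, s = 0-3 = -3
m=0,j=4: even sum, s = (-3)+0 = -3
m=0,j=5: odd sum, s = (-3)-5 = -8
m=0,j=6: even sum, s = (-8)+0 = -8
m=1,j=2: odd sum, s = (-8)-2 = -10
m=1,j=3: even sum, s = (-10)+3 = -7
m=1,j=4: odd sum, s = (-7)-4 = -11
m=1,j=5: even sum, s = (-11)+5 = -6
m=1,j=6: odd sum, s = (-6)-6 = -12
m=2,j=2: even sum, s = (-12)+4 = -8
m=2,j=3: odd sum, s = (-8)-3 = -11
m=2,j=4: even sum, s = (-11)+8 = -3
m=2,j=5: odd sum, s = (-3)-5 = -8
m=2,j=6: even sum, s = (-8)+12 = 4
m=3,j=2: odd sum, s = 4-2 = 2
m=3,j=3: even sum, s = 2+9 = 11
m=3,j=4: odd sum, s = 11-4 = 7
m=3,j=5: even sum, s = 7+15 = 22
m=3,j=6: odd sum, s = 22-6 = 16

16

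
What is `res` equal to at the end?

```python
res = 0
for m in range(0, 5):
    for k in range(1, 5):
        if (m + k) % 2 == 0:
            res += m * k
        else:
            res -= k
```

28

m=0,k=1: odd sum, res = 0-1 = -1
m=0,k=2: even sum, res = (-1)+0 = -1
m=0,k=3: odd sum, res = (-1)-3 = -4
m=0,k=4: even sum, res = (-4)+0 = -4
m=1,k=1: even sum, res = (-4)+1 = -3
m=1,k=2: odd sum, res = (-3)-2 = -5
m=1,k=3: even sum, res = (-5)+3 = -2
m=1,k=4: odd sum, res = (-2)-4 = -6
m=2,k=1: odd sum, res = (-6)-1 = -7
m=2,k=2: even sum, res = (-7)+4 = -3
m=2,k=3: odd sum, res = (-3)-3 = -6
m=2,k=4: even sum, res = (-6)+8 = 2
m=3,k=1: even sum, res = 2+3 = 5
m=3,k=2: odd sum, res = 5-2 = 3
m=3,k=3: even sum, res = 3+9 = 12
m=3,k=4: odd sum, res = 12-4 = 8
m=4,k=1: odd sum, res = 8-1 = 7
m=4,k=2: even sum, res = 7+8 = 15
m=4,k=3: odd sum, res = 15-3 = 12
m=4,k=4: even sum, res = 12+16 = 28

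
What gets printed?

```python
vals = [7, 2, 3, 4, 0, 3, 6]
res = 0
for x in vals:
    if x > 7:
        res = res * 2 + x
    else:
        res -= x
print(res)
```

x=7: not >7, res = 0-7 = -7
x=2: not >7, res = (-7)-2 = -9
x=3: not >7, res = (-9)-3 = -12
x=4: not >7, res = (-12)-4 = -16
x=0: not >7, res = (-16)-0 = -16
x=3: not >7, res = (-16)-3 = -19
x=6: not >7, res = (-19)-6 = -25

-25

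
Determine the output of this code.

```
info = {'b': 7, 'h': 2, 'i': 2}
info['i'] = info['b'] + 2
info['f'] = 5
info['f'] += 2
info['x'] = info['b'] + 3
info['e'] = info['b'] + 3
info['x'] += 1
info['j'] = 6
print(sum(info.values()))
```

info['i'] = info['b']+2 = 9 → {'b': 7, 'h': 2, 'i': 9}
info['f'] = 5 → {'b': 7, 'h': 2, 'i': 9, 'f': 5}
info['f'] = 5+2 = 7 → {'b': 7, 'h': 2, 'i': 9, 'f': 7}
info['x'] = info['b']+3 = 10 → {'b': 7, 'h': 2, 'i': 9, 'f': 7, 'x': 10}
info['e'] = info['b']+3 = 10 → {'b': 7, 'h': 2, 'i': 9, 'f': 7, 'x': 10, 'e': 10}
info['x'] = 10+1 = 11 → {'b': 7, 'h': 2, 'i': 9, 'f': 7, 'x': 11, 'e': 10}
info['j'] = 6 → {'b': 7, 'h': 2, 'i': 9, 'f': 7, 'x': 11, 'e': 10, 'j': 6}
sum of values = 52

52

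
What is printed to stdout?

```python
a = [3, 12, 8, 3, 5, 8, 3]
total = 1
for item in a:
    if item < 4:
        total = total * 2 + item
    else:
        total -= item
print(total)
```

-77

item=3: <4, total = 1*2+3 = 5
item=12: not <4, total = 5-12 = -7
item=8: not <4, total = (-7)-8 = -15
item=3: <4, total = (-15)*2+3 = -27
item=5: not <4, total = (-27)-5 = -32
item=8: not <4, total = (-32)-8 = -40
item=3: <4, total = (-40)*2+3 = -77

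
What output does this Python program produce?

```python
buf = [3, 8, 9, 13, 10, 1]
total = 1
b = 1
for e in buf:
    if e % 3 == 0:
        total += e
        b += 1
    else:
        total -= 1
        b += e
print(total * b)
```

315

e=3: %3==0, total = 1+3 = 4; b=2
e=8: not %3==0, total = 4-1 = 3; b=10
e=9: %3==0, total = 3+9 = 12; b=11
e=13: not %3==0, total = 12-1 = 11; b=24
e=10: not %3==0, total = 11-1 = 10; b=34
e=1: not %3==0, total = 10-1 = 9; b=35
total*b = 9*35 = 315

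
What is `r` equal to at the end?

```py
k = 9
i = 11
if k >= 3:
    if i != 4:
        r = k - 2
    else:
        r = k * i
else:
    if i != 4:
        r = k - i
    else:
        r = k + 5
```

7

k=9, i=11
k >= 3 is True; i != 4 is True
→ r = k - 2 = 7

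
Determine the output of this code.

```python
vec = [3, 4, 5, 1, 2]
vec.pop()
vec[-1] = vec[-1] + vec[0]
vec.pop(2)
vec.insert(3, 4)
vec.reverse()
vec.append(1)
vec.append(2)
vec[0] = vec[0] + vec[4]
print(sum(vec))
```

pop() removes 2 → [3, 4, 5, 1]
vec[-1] = vec[-1]+vec[0] = 1+3 = 4 → [3, 4, 5, 4]
pop(2) removes 5 → [3, 4, 4]
insert 4 at 3 → [3, 4, 4, 4]
reverse → [4, 4, 4, 3]
append 1 → [4, 4, 4, 3, 1]
append 2 → [4, 4, 4, 3, 1, 2]
vec[0] = vec[0]+vec[4] = 4+1 = 5 → [5, 4, 4, 3, 1, 2]
sum = 19

19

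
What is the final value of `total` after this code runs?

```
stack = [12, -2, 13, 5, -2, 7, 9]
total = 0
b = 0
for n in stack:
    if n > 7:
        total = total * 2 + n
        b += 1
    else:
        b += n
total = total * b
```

913

n=12: >7, total = 0*2+12 = 12; b=1
n=-2: not >7; b=-1
n=13: >7, total = 12*2+13 = 37; b=0
n=5: not >7; b=5
n=-2: not >7; b=3
n=7: not >7; b=10
n=9: >7, total = 37*2+9 = 83; b=11
total*b = 83*11 = 913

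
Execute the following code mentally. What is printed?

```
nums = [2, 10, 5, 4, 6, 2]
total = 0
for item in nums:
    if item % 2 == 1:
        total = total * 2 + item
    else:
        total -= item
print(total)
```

-31

item=2: not odd, total = 0-2 = -2
item=10: not odd, total = (-2)-10 = -12
item=5: odd, total = (-12)*2+5 = -19
item=4: not odd, total = (-19)-4 = -23
item=6: not odd, total = (-23)-6 = -29
item=2: not odd, total = (-29)-2 = -31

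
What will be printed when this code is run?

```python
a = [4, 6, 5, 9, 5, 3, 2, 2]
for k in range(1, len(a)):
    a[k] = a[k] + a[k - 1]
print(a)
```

k=1: a[1] = 6+4 = 10 → [4, 10, 5, 9, 5, 3, 2, 2]
k=2: a[2] = 5+10 = 15 → [4, 10, 15, 9, 5, 3, 2, 2]
k=3: a[3] = 9+15 = 24 → [4, 10, 15, 24, 5, 3, 2, 2]
k=4: a[4] = 5+24 = 29 → [4, 10, 15, 24, 29, 3, 2, 2]
k=5: a[5] = 3+29 = 32 → [4, 10, 15, 24, 29, 32, 2, 2]
k=6: a[6] = 2+32 = 34 → [4, 10, 15, 24, 29, 32, 34, 2]
k=7: a[7] = 2+34 = 36 → [4, 10, 15, 24, 29, 32, 34, 36]

[4, 10, 15, 24, 29, 32, 34, 36]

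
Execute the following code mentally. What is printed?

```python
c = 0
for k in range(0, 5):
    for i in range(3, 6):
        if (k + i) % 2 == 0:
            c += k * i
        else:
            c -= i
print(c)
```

k=0,i=3: odd sum, c = 0-3 = -3
k=0,i=4: even sum, c = (-3)+0 = -3
k=0,i=5: odd sum, c = (-3)-5 = -8
k=1,i=3: even sum, c = (-8)+3 = -5
k=1,i=4: odd sum, c = (-5)-4 = -9
k=1,i=5: even sum, c = (-9)+5 = -4
k=2,i=3: odd sum, c = (-4)-3 = -7
k=2,i=4: even sum, c = (-7)+8 = 1
k=2,i=5: odd sum, c = 1-5 = -4
k=3,i=3: even sum, c = (-4)+9 = 5
k=3,i=4: odd sum, c = 5-4 = 1
k=3,i=5: even sum, c = 1+15 = 16
k=4,i=3: odd sum, c = 16-3 = 13
k=4,i=4: even sum, c = 13+16 = 29
k=4,i=5: odd sum, c = 29-5 = 24

24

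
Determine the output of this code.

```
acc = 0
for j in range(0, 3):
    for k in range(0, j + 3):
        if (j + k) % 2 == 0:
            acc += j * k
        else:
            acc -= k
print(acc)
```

j=0,k=0: even sum, acc = 0+0 = 0
j=0,k=1: odd sum, acc = 0-1 = -1
j=0,k=2: even sum, acc = (-1)+0 = -1
j=1,k=0: odd sum, acc = (-1)-0 = -1
j=1,k=1: even sum, acc = (-1)+1 = 0
j=1,k=2: odd sum, acc = 0-2 = -2
j=1,k=3: even sum, acc = (-2)+3 = 1
j=2,k=0: even sum, acc = 1+0 = 1
j=2,k=1: odd sum, acc = 1-1 = 0
j=2,k=2: even sum, acc = 0+4 = 4
j=2,k=3: odd sum, acc = 4-3 = 1
j=2,k=4: even sum, acc = 1+8 = 9

9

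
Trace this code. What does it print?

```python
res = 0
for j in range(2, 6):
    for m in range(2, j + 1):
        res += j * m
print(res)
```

125

j=2,m=2: res = 0+4 = 4
j=3,m=2: res = 4+6 = 10
j=3,m=3: res = 10+9 = 19
j=4,m=2: res = 19+8 = 27
j=4,m=3: res = 27+12 = 39
j=4,m=4: res = 39+16 = 55
j=5,m=2: res = 55+10 = 65
j=5,m=3: res = 65+15 = 80
j=5,m=4: res = 80+20 = 100
j=5,m=5: res = 100+25 = 125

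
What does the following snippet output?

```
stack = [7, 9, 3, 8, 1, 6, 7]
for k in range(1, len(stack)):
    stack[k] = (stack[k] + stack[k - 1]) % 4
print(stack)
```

[7, 0, 3, 3, 0, 2, 1]

k=1: stack[1] = (9+7)%4 = 0 → [7, 0, 3, 8, 1, 6, 7]
k=2: stack[2] = (3+0)%4 = 3 → [7, 0, 3, 8, 1, 6, 7]
k=3: stack[3] = (8+3)%4 = 3 → [7, 0, 3, 3, 1, 6, 7]
k=4: stack[4] = (1+3)%4 = 0 → [7, 0, 3, 3, 0, 6, 7]
k=5: stack[5] = (6+0)%4 = 2 → [7, 0, 3, 3, 0, 2, 7]
k=6: stack[6] = (7+2)%4 = 1 → [7, 0, 3, 3, 0, 2, 1]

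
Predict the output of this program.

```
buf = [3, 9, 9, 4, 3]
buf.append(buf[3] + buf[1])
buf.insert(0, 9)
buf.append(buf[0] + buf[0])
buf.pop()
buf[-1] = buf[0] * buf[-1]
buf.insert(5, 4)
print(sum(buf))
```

append buf[3]+buf[1] = 4+9 = 13 → [3, 9, 9, 4, 3, 13]
insert 9 at 0 → [9, 3, 9, 9, 4, 3, 13]
append buf[0]+buf[0] = 9+9 = 18 → [9, 3, 9, 9, 4, 3, 13, 18]
pop() removes 18 → [9, 3, 9, 9, 4, 3, 13]
buf[-1] = buf[0]*buf[-1] = 9*13 = 117 → [9, 3, 9, 9, 4, 3, 117]
insert 4 at 5 → [9, 3, 9, 9, 4, 4, 3, 117]
sum = 158

158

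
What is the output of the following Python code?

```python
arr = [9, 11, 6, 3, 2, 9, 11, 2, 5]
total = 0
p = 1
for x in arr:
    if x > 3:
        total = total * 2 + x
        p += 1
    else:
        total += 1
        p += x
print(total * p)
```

x=9: >3, total = 0*2+9 = 9; p=2
x=11: >3, total = 9*2+11 = 29; p=3
x=6: >3, total = 29*2+6 = 64; p=4
x=3: not >3, total = 64+1 = 65; p=7
x=2: not >3, total = 65+1 = 66; p=9
x=9: >3, total = 66*2+9 = 141; p=10
x=11: >3, total = 141*2+11 = 293; p=11
x=2: not >3, total = 293+1 = 294; p=13
x=5: >3, total = 294*2+5 = 593; p=14
total*p = 593*14 = 8302

8302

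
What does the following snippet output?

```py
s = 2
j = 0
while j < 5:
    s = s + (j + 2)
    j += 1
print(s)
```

22

j=0: s = 2+2 = 4
j=1: s = 4+3 = 7
j=2: s = 7+4 = 11
j=3: s = 11+5 = 16
j=4: s = 16+6 = 22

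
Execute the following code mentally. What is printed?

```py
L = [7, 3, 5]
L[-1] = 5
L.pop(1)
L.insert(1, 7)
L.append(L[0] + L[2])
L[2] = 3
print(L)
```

[7, 7, 3, 12]

L[-1] = 5 → [7, 3, 5]
pop(1) removes 3 → [7, 5]
insert 7 at 1 → [7, 7, 5]
append L[0]+L[2] = 7+5 = 12 → [7, 7, 5, 12]
L[2] = 3 → [7, 7, 3, 12]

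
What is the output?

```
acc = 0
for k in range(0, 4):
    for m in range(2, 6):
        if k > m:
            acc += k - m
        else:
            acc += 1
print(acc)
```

16

k=0,m=2: not 0>2, acc = 0+1 = 1
k=0,m=3: not 0>3, acc = 1+1 = 2
k=0,m=4: not 0>4, acc = 2+1 = 3
k=0,m=5: not 0>5, acc = 3+1 = 4
k=1,m=2: not 1>2, acc = 4+1 = 5
k=1,m=3: not 1>3, acc = 5+1 = 6
k=1,m=4: not 1>4, acc = 6+1 = 7
k=1,m=5: not 1>5, acc = 7+1 = 8
k=2,m=2: not 2>2, acc = 8+1 = 9
k=2,m=3: not 2>3, acc = 9+1 = 10
k=2,m=4: not 2>4, acc = 10+1 = 11
k=2,m=5: not 2>5, acc = 11+1 = 12
k=3,m=2: 3>2, acc = 12+1 = 13
k=3,m=3: not 3>3, acc = 13+1 = 14
k=3,m=4: not 3>4, acc = 14+1 = 15
k=3,m=5: not 3>5, acc = 15+1 = 16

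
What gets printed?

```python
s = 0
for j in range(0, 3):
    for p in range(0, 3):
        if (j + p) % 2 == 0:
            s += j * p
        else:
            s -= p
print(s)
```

1

j=0,p=0: even sum, s = 0+0 = 0
j=0,p=1: odd sum, s = 0-1 = -1
j=0,p=2: even sum, s = (-1)+0 = -1
j=1,p=0: odd sum, s = (-1)-0 = -1
j=1,p=1: even sum, s = (-1)+1 = 0
j=1,p=2: odd sum, s = 0-2 = -2
j=2,p=0: even sum, s = (-2)+0 = -2
j=2,p=1: odd sum, s = (-2)-1 = -3
j=2,p=2: even sum, s = (-3)+4 = 1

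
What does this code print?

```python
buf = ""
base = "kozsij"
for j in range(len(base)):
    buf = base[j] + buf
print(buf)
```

jiszok

j=0: prepend 'k' → 'k'
j=1: prepend 'o' → 'ok'
j=2: prepend 'z' → 'zok'
j=3: prepend 's' → 'szok'
j=4: prepend 'i' → 'iszok'
j=5: prepend 'j' → 'jiszok'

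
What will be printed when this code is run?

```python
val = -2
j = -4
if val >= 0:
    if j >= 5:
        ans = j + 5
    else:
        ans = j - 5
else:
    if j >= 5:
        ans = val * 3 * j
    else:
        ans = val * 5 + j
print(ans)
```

-14

val=-2, j=-4
val >= 0 is False; j >= 5 is False
→ ans = val * 5 + j = -14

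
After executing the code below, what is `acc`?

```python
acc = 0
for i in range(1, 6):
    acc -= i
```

-15

i=1: acc = 0-1 = -1
i=2: acc = (-1)-2 = -3
i=3: acc = (-3)-3 = -6
i=4: acc = (-6)-4 = -10
i=5: acc = (-10)-5 = -15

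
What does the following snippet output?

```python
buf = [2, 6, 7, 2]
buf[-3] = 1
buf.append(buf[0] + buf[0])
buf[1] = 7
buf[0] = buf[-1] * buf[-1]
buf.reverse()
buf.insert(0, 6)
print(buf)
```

buf[-3] = 1 → [2, 1, 7, 2]
append buf[0]+buf[0] = 2+2 = 4 → [2, 1, 7, 2, 4]
buf[1] = 7 → [2, 7, 7, 2, 4]
buf[0] = buf[-1]*buf[-1] = 4*4 = 16 → [16, 7, 7, 2, 4]
reverse → [4, 2, 7, 7, 16]
insert 6 at 0 → [6, 4, 2, 7, 7, 16]

[6, 4, 2, 7, 7, 16]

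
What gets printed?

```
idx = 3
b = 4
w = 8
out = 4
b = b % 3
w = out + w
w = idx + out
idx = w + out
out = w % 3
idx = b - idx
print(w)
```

7

b = 4%3 = 1
w = 4+8 = 12
w = 3+4 = 7
idx = 7+4 = 11
out = 7%3 = 1
idx = 1-11 = -10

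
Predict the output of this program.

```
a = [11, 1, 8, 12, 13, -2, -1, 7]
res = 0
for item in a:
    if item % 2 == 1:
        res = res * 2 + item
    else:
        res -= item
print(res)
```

item=11: odd, res = 0*2+11 = 11
item=1: odd, res = 11*2+1 = 23
item=8: not odd, res = 23-8 = 15
item=12: not odd, res = 15-12 = 3
item=13: odd, res = 3*2+13 = 19
item=-2: not odd, res = 19-(-2) = 21
item=-1: odd, res = 21*2+(-1) = 41
item=7: odd, res = 41*2+7 = 89

89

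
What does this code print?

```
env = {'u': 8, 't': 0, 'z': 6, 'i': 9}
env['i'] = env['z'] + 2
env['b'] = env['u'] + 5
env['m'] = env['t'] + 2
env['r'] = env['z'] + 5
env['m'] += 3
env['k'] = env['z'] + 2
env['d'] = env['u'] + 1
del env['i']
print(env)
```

{'u': 8, 't': 0, 'z': 6, 'b': 13, 'm': 5, 'r': 11, 'k': 8, 'd': 9}

env['i'] = env['z']+2 = 8 → {'u': 8, 't': 0, 'z': 6, 'i': 8}
env['b'] = env['u']+5 = 13 → {'u': 8, 't': 0, 'z': 6, 'i': 8, 'b': 13}
env['m'] = env['t']+2 = 2 → {'u': 8, 't': 0, 'z': 6, 'i': 8, 'b': 13, 'm': 2}
env['r'] = env['z']+5 = 11 → {'u': 8, 't': 0, 'z': 6, 'i': 8, 'b': 13, 'm': 2, 'r': 11}
env['m'] = 2+3 = 5 → {'u': 8, 't': 0, 'z': 6, 'i': 8, 'b': 13, 'm': 5, 'r': 11}
env['k'] = env['z']+2 = 8 → {'u': 8, 't': 0, 'z': 6, 'i': 8, 'b': 13, 'm': 5, 'r': 11, 'k': 8}
env['d'] = env['u']+1 = 9 → {'u': 8, 't': 0, 'z': 6, 'i': 8, 'b': 13, 'm': 5, 'r': 11, 'k': 8, 'd': 9}
del 'i' → {'u': 8, 't': 0, 'z': 6, 'b': 13, 'm': 5, 'r': 11, 'k': 8, 'd': 9}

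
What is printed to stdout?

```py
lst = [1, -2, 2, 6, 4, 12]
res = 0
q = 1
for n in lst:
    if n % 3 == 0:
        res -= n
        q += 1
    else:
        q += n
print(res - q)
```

n=1: not %3==0; q=2
n=-2: not %3==0; q=0
n=2: not %3==0; q=2
n=6: %3==0, res = 0-6 = -6; q=3
n=4: not %3==0; q=7
n=12: %3==0, res = (-6)-12 = -18; q=8
res-q = (-18)-8 = -26

-26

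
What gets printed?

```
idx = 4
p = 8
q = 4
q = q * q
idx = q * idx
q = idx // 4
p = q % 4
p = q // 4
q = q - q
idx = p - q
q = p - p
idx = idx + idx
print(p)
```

4

q = 4*4 = 16
idx = 16*4 = 64
q = 64//4 = 16
p = 16%4 = 0
p = 16//4 = 4
q = 16-16 = 0
idx = 4-0 = 4
q = 4-4 = 0
idx = 4+4 = 8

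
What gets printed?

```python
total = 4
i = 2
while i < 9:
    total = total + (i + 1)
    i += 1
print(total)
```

46

i=2: total = 4+3 = 7
i=3: total = 7+4 = 11
i=4: total = 11+5 = 16
i=5: total = 16+6 = 22
i=6: total = 22+7 = 29
i=7: total = 29+8 = 37
i=8: total = 37+9 = 46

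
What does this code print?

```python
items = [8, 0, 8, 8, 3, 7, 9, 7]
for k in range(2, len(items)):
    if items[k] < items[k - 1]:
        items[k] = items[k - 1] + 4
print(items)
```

[8, 0, 8, 8, 12, 16, 20, 24]

k=2: 8>=0, unchanged → [8, 0, 8, 8, 3, 7, 9, 7]
k=3: 8>=8, unchanged → [8, 0, 8, 8, 3, 7, 9, 7]
k=4: 3<8, items[4] = 8+4 = 12 → [8, 0, 8, 8, 12, 7, 9, 7]
k=5: 7<12, items[5] = 12+4 = 16 → [8, 0, 8, 8, 12, 16, 9, 7]
k=6: 9<16, items[6] = 16+4 = 20 → [8, 0, 8, 8, 12, 16, 20, 7]
k=7: 7<20, items[7] = 20+4 = 24 → [8, 0, 8, 8, 12, 16, 20, 24]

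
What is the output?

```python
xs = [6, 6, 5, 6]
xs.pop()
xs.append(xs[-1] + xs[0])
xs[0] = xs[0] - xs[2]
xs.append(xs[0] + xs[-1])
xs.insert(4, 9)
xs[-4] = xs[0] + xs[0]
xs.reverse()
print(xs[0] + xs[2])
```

23

pop() removes 6 → [6, 6, 5]
append xs[-1]+xs[0] = 5+6 = 11 → [6, 6, 5, 11]
xs[0] = xs[0]-xs[2] = 6-5 = 1 → [1, 6, 5, 11]
append xs[0]+xs[-1] = 1+11 = 12 → [1, 6, 5, 11, 12]
insert 9 at 4 → [1, 6, 5, 11, 9, 12]
xs[-4] = xs[0]+xs[0] = 1+1 = 2 → [1, 6, 2, 11, 9, 12]
reverse → [12, 9, 11, 2, 6, 1]
xs[0]+xs[2] = 12+11 = 23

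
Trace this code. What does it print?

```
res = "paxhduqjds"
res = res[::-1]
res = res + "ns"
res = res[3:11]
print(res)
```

qudhxapn

reverse → 'sdjqudhxap'
+ 'ns' → 'sdjqudhxapns'
slice [3:11] → 'qudhxapn'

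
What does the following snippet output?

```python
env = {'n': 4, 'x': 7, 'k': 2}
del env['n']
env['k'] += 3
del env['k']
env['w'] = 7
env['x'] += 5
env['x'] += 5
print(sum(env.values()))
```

24

del 'n' → {'x': 7, 'k': 2}
env['k'] = 2+3 = 5 → {'x': 7, 'k': 5}
del 'k' → {'x': 7}
env['w'] = 7 → {'x': 7, 'w': 7}
env['x'] = 7+5 = 12 → {'x': 12, 'w': 7}
env['x'] = 12+5 = 17 → {'x': 17, 'w': 7}
sum of values = 24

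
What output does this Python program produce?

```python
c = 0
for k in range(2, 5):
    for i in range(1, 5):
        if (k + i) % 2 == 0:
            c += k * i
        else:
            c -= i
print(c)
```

k=2,i=1: odd sum, c = 0-1 = -1
k=2,i=2: even sum, c = (-1)+4 = 3
k=2,i=3: odd sum, c = 3-3 = 0
k=2,i=4: even sum, c = 0+8 = 8
k=3,i=1: even sum, c = 8+3 = 11
k=3,i=2: odd sum, c = 11-2 = 9
k=3,i=3: even sum, c = 9+9 = 18
k=3,i=4: odd sum, c = 18-4 = 14
k=4,i=1: odd sum, c = 14-1 = 13
k=4,i=2: even sum, c = 13+8 = 21
k=4,i=3: odd sum, c = 21-3 = 18
k=4,i=4: even sum, c = 18+16 = 34

34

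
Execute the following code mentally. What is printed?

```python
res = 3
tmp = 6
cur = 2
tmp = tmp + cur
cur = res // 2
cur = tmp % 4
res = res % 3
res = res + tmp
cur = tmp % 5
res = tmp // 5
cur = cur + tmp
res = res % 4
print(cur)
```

11

tmp = 6+2 = 8
cur = 3//2 = 1
cur = 8%4 = 0
res = 3%3 = 0
res = 0+8 = 8
cur = 8%5 = 3
res = 8//5 = 1
cur = 3+8 = 11
res = 1%4 = 1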